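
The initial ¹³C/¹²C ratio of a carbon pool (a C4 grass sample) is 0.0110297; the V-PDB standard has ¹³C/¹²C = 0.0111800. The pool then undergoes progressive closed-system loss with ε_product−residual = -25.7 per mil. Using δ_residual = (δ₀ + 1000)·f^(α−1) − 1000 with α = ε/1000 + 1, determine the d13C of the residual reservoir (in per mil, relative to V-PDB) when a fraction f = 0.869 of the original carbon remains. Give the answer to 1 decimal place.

δ₀ = (0.0110297/0.0111800 − 1)×1000 = (0.986556 − 1)×1000 = -13.444 per mil
α − 1 = ε/1000 = -0.0257
f^(α−1) = 0.869^(-0.0257) = 1.003615
δ_res = (-13.444 + 1000) × 1.003615 − 1000 = 990.123 − 1000 = -9.88 per mil

-9.9 per mil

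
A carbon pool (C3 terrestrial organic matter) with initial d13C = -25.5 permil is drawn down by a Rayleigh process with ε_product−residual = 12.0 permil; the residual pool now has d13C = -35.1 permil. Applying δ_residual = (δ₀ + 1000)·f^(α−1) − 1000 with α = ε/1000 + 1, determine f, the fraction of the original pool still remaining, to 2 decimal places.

0.44

α − 1 = ε/1000 = 0.0120
(δ_res + 1000)/(δ₀ + 1000) = (-35.1 + 1000)/(-25.5 + 1000) = 964.9/974.5 = 0.990149
f = 0.990149^(1/0.0120) = exp(ln(0.990149)/0.0120) = exp(-0.00990/0.0120)
f = exp(-0.8250) = 0.4382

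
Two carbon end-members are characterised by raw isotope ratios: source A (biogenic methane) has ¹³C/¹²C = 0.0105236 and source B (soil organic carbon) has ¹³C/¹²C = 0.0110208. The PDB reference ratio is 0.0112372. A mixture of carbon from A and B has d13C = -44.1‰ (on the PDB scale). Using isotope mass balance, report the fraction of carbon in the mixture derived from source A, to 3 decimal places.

0.561

δ_A = (0.0105236/0.0112372 − 1)×1000 = (0.936497 − 1)×1000 = -63.503‰
δ_B = (0.0110208/0.0112372 − 1)×1000 = (0.980743 − 1)×1000 = -19.257‰
f_A = (δ_mix − δ_B)/(δ_A − δ_B) = (-44.1 − (-19.257))/(-63.503 − (-19.257))
f_A = -24.843 / -44.246 = 0.5615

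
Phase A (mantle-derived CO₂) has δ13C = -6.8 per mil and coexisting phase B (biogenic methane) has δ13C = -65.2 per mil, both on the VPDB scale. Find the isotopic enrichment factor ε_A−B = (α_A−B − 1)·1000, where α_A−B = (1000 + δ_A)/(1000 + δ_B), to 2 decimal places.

62.47 per mil

α_A−B = (1000 + -6.8) / (1000 + -65.2) = 993.2 / 934.8 = 1.062473
ε_A−B = (1.062473 − 1) × 1000 = 62.473 per mil
(The approximation ε ≈ δ_A − δ_B would give 58.4 per mil.)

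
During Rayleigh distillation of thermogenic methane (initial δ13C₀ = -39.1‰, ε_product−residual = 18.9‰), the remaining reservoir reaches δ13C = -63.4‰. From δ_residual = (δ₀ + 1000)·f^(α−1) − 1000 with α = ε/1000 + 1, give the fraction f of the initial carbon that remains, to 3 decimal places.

α − 1 = ε/1000 = 0.0189
(δ_res + 1000)/(δ₀ + 1000) = (-63.4 + 1000)/(-39.1 + 1000) = 936.6/960.9 = 0.974711
f = 0.974711^(1/0.0189) = exp(ln(0.974711)/0.0189) = exp(-0.02561/0.0189)
f = exp(-1.3552) = 0.2579

0.258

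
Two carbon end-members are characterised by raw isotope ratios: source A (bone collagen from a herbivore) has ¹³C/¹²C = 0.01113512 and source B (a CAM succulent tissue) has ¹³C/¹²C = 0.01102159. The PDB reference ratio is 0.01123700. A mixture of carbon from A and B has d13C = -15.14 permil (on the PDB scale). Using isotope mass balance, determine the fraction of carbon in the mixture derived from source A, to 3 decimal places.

δ_A = (0.01113512/0.01123700 − 1)×1000 = (0.990934 − 1)×1000 = -9.066 permil
δ_B = (0.01102159/0.01123700 − 1)×1000 = (0.980830 − 1)×1000 = -19.170 permil
f_A = (δ_mix − δ_B)/(δ_A − δ_B) = (-15.14 − (-19.170))/(-9.066 − (-19.170))
f_A = 4.030 / 10.103 = 0.3989

0.399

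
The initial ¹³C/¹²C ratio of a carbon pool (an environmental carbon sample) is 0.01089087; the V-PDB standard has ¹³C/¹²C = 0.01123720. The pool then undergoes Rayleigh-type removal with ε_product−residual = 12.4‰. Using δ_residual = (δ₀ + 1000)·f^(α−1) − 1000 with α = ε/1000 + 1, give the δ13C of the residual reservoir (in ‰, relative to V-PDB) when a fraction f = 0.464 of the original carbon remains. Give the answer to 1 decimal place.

δ₀ = (0.01089087/0.01123720 − 1)×1000 = (0.969180 − 1)×1000 = -30.820‰
α − 1 = ε/1000 = 0.0124
f^(α−1) = 0.464^(0.0124) = 0.990524
δ_res = (-30.820 + 1000) × 0.990524 − 1000 = 959.996 − 1000 = -40.00‰

-40.0‰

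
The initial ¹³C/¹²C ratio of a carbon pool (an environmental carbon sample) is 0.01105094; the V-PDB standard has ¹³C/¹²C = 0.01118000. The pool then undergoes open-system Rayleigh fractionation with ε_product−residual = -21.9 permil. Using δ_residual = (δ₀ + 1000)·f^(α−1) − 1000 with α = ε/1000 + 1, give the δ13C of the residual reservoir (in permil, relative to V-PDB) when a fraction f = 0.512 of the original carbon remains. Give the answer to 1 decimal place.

3.1 permil

δ₀ = (0.01105094/0.01118000 − 1)×1000 = (0.988456 − 1)×1000 = -11.544 permil
α − 1 = ε/1000 = -0.0219
f^(α−1) = 0.512^(-0.0219) = 1.014769
δ_res = (-11.544 + 1000) × 1.014769 − 1000 = 1003.054 − 1000 = 3.05 permil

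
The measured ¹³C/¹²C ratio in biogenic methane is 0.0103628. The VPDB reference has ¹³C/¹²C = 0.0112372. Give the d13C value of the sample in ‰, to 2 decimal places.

-77.81‰

d13C = (R_sample / R_standard − 1) × 1000
R_sample / R_standard = 0.0103628 / 0.0112372 = 0.922187
d13C = (0.922187 − 1) × 1000 = -77.813‰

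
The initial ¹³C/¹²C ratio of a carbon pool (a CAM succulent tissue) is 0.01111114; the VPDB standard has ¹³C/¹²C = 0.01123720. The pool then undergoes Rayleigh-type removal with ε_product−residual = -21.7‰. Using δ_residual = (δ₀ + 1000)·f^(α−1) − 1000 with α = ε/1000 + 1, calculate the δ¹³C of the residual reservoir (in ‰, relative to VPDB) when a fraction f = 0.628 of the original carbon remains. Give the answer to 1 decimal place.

-1.2‰

δ₀ = (0.01111114/0.01123720 − 1)×1000 = (0.988782 − 1)×1000 = -11.218‰
α − 1 = ε/1000 = -0.0217
f^(α−1) = 0.628^(-0.0217) = 1.010146
δ_res = (-11.218 + 1000) × 1.010146 − 1000 = 998.814 − 1000 = -1.19‰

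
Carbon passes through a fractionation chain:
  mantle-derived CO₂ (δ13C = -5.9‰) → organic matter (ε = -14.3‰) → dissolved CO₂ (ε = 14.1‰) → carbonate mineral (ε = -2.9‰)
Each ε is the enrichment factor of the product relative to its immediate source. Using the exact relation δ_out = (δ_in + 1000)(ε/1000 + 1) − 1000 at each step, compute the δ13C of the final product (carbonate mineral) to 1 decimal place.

-9.2‰

step 1: δ = (-5.90 + 1000)·(-14.3/1000 + 1) − 1000 = -20.12‰
step 2: δ = (-20.12 + 1000)·(14.1/1000 + 1) − 1000 = -6.30‰
step 3: δ = (-6.30 + 1000)·(-2.9/1000 + 1) − 1000 = -9.18‰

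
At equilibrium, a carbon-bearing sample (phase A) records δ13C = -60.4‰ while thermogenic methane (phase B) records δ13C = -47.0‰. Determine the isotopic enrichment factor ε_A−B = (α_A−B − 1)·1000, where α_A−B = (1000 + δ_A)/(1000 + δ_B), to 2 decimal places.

-14.06‰

α_A−B = (1000 + -60.4) / (1000 + -47.0) = 939.6 / 953.0 = 0.985939
ε_A−B = (0.985939 − 1) × 1000 = -14.061‰
(The approximation ε ≈ δ_A − δ_B would give -13.4‰.)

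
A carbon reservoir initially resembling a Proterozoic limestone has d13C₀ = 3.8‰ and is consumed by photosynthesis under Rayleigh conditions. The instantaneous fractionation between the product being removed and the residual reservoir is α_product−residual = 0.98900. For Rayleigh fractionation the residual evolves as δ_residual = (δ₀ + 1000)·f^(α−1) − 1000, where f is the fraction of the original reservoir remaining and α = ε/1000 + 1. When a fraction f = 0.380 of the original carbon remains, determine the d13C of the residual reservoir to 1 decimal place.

14.5‰

Rayleigh residual: δ_res = (δ₀ + 1000)·f^(α−1) − 1000
α − 1 = -0.01100
f^(α−1) = 0.380^(-0.01100) = 1.010700
δ_res = (3.8 + 1000) × 1.010700 − 1000 = 1014.541 − 1000 = 14.54‰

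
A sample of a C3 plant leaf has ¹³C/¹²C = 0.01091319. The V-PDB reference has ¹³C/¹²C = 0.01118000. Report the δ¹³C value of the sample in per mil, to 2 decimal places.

-23.86 per mil

δ¹³C = (R_sample / R_standard − 1) × 1000
R_sample / R_standard = 0.01091319 / 0.01118000 = 0.976135
δ¹³C = (0.976135 − 1) × 1000 = -23.865 per mil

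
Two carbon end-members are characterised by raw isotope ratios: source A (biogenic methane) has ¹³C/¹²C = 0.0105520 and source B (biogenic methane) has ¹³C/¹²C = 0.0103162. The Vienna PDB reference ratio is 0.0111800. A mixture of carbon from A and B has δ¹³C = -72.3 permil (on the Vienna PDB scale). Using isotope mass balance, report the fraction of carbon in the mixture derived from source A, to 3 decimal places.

δ_A = (0.0105520/0.0111800 − 1)×1000 = (0.943828 − 1)×1000 = -56.172 permil
δ_B = (0.0103162/0.0111800 − 1)×1000 = (0.922737 − 1)×1000 = -77.263 permil
f_A = (δ_mix − δ_B)/(δ_A − δ_B) = (-72.3 − (-77.263))/(-56.172 − (-77.263))
f_A = 4.963 / 21.091 = 0.2353

0.235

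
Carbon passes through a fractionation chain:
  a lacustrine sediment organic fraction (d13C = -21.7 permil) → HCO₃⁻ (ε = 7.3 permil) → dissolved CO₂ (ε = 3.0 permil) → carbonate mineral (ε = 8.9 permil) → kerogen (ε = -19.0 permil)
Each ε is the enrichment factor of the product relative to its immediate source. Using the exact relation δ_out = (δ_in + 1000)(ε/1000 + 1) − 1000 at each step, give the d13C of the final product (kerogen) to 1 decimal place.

-21.8 permil

step 1: δ = (-21.70 + 1000)·(7.3/1000 + 1) − 1000 = -14.56 permil
step 2: δ = (-14.56 + 1000)·(3.0/1000 + 1) − 1000 = -11.60 permil
step 3: δ = (-11.60 + 1000)·(8.9/1000 + 1) − 1000 = -2.81 permil
step 4: δ = (-2.81 + 1000)·(-19.0/1000 + 1) − 1000 = -21.75 permil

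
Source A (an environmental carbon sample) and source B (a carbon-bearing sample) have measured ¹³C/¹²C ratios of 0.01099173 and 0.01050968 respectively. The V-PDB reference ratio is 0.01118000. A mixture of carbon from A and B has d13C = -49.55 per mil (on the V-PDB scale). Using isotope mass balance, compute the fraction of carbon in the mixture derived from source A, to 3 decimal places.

δ_A = (0.01099173/0.01118000 − 1)×1000 = (0.983160 − 1)×1000 = -16.840 per mil
δ_B = (0.01050968/0.01118000 − 1)×1000 = (0.940043 − 1)×1000 = -59.957 per mil
f_A = (δ_mix − δ_B)/(δ_A − δ_B) = (-49.55 − (-59.957))/(-16.840 − (-59.957))
f_A = 10.407 / 43.117 = 0.2414

0.241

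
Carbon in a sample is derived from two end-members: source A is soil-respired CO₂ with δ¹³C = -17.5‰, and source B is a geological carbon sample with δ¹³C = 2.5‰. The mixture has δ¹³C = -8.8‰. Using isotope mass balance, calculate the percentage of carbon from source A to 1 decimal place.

δ_mix = f_A·δ_A + (1 − f_A)·δ_B  ⇒  f_A = (δ_mix − δ_B)/(δ_A − δ_B)
f_A = (-8.8 − (2.5)) / (-17.5 − (2.5))
f_A = -11.3 / -20.0 = 0.5650

56.5%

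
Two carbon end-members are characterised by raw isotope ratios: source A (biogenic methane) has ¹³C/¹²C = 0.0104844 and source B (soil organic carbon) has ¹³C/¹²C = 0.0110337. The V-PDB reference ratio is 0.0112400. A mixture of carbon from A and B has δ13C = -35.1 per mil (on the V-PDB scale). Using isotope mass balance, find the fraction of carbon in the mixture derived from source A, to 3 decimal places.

δ_A = (0.0104844/0.0112400 − 1)×1000 = (0.932776 − 1)×1000 = -67.224 per mil
δ_B = (0.0110337/0.0112400 − 1)×1000 = (0.981646 − 1)×1000 = -18.354 per mil
f_A = (δ_mix − δ_B)/(δ_A − δ_B) = (-35.1 − (-18.354))/(-67.224 − (-18.354))
f_A = -16.746 / -48.870 = 0.3427

0.343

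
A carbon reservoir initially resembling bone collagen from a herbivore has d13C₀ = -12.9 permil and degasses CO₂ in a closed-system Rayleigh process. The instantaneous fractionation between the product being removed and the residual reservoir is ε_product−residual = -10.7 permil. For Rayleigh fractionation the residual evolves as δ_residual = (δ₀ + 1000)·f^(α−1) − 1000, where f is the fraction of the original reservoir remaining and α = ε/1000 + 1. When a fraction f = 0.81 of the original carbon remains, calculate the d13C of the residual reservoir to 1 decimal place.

-10.7 permil

Rayleigh residual: δ_res = (δ₀ + 1000)·f^(α−1) − 1000
α = ε/1000 + 1 = 0.98930, so α − 1 = -0.01070
f^(α−1) = 0.81^(-0.01070) = 1.002257
δ_res = (-12.9 + 1000) × 1.002257 − 1000 = 989.328 − 1000 = -10.67 permil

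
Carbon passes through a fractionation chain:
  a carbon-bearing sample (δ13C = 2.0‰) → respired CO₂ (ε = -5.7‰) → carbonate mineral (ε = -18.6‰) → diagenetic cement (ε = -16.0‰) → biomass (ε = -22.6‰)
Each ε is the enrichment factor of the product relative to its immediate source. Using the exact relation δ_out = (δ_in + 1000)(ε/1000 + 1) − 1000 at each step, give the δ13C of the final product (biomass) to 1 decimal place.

-59.6‰

step 1: δ = (2.00 + 1000)·(-5.7/1000 + 1) − 1000 = -3.71‰
step 2: δ = (-3.71 + 1000)·(-18.6/1000 + 1) − 1000 = -22.24‰
step 3: δ = (-22.24 + 1000)·(-16.0/1000 + 1) − 1000 = -37.89‰
step 4: δ = (-37.89 + 1000)·(-22.6/1000 + 1) − 1000 = -59.63‰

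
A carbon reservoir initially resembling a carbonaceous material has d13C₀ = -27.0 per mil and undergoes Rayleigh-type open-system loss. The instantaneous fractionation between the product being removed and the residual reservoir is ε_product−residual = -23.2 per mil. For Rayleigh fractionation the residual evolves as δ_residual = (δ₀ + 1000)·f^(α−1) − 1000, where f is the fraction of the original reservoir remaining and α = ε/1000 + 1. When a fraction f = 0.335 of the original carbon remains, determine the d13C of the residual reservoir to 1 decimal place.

Rayleigh residual: δ_res = (δ₀ + 1000)·f^(α−1) − 1000
α = ε/1000 + 1 = 0.97680, so α − 1 = -0.02320
f^(α−1) = 0.335^(-0.02320) = 1.025697
δ_res = (-27.0 + 1000) × 1.025697 − 1000 = 998.003 − 1000 = -2.00 per mil

-2.0 per mil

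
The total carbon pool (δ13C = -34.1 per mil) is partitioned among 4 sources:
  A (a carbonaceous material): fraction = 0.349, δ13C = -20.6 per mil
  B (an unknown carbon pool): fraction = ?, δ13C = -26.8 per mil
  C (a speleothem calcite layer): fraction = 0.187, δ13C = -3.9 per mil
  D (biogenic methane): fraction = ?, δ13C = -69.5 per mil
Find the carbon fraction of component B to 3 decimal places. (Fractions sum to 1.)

Let f_B and f_D be the unknown fractions; fractions sum to 1 so f_B + f_D = 0.464.
Mass balance: Σ fᵢ·δᵢ = δ_bulk ⇒ f_B·(-26.8) + f_D·(-69.5) = -34.1 − (-7.919) = -26.181
Substitute f_D = 0.464 − f_B:
f_B·(-26.8 − -69.5) = -26.181 − 0.464×(-69.5) = 6.067
f_B = 6.067 / 42.7 = 0.1421

0.142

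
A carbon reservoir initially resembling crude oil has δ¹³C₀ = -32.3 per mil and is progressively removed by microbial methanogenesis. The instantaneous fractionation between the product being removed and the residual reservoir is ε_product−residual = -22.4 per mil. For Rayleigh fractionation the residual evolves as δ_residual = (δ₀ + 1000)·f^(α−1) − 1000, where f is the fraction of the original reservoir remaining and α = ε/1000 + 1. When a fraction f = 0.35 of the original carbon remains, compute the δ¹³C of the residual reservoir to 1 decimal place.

Rayleigh residual: δ_res = (δ₀ + 1000)·f^(α−1) − 1000
α = ε/1000 + 1 = 0.97760, so α − 1 = -0.02240
f^(α−1) = 0.35^(-0.02240) = 1.023795
δ_res = (-32.3 + 1000) × 1.023795 − 1000 = 990.726 − 1000 = -9.27 per mil

-9.3 per mil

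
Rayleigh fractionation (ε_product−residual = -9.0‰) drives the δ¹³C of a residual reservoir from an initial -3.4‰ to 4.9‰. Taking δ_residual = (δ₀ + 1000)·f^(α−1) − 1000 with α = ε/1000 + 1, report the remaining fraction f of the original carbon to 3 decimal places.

0.398

α − 1 = ε/1000 = -0.0090
(δ_res + 1000)/(δ₀ + 1000) = (4.9 + 1000)/(-3.4 + 1000) = 1004.9/996.6 = 1.008328
f = 1.008328^(1/-0.0090) = exp(ln(1.008328)/-0.0090) = exp(0.00829/-0.0090)
f = exp(-0.9215) = 0.3979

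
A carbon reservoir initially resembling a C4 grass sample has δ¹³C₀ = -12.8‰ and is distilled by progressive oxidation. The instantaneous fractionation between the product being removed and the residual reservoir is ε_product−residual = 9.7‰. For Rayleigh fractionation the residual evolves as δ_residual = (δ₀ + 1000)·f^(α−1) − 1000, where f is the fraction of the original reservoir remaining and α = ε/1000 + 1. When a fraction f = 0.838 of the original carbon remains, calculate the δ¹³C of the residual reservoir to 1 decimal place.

-14.5‰

Rayleigh residual: δ_res = (δ₀ + 1000)·f^(α−1) − 1000
α = ε/1000 + 1 = 1.00970, so α − 1 = 0.00970
f^(α−1) = 0.838^(0.00970) = 0.998287
δ_res = (-12.8 + 1000) × 0.998287 − 1000 = 985.509 − 1000 = -14.49‰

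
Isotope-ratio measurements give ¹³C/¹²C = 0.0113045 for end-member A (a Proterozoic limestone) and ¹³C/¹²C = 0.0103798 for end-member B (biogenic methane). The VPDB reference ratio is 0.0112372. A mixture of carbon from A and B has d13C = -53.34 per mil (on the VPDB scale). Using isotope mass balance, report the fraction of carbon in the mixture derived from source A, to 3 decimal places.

δ_A = (0.0113045/0.0112372 − 1)×1000 = (1.005989 − 1)×1000 = 5.989 per mil
δ_B = (0.0103798/0.0112372 − 1)×1000 = (0.923700 − 1)×1000 = -76.300 per mil
f_A = (δ_mix − δ_B)/(δ_A − δ_B) = (-53.34 − (-76.300))/(5.989 − (-76.300))
f_A = 22.960 / 82.289 = 0.2790

0.279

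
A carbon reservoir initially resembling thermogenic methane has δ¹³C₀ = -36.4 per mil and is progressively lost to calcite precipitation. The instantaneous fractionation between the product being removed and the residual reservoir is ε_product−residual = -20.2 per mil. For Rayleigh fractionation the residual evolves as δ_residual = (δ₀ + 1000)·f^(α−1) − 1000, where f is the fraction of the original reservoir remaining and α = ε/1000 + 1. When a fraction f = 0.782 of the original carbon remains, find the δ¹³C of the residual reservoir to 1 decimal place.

-31.6 per mil

Rayleigh residual: δ_res = (δ₀ + 1000)·f^(α−1) − 1000
α = ε/1000 + 1 = 0.97980, so α − 1 = -0.02020
f^(α−1) = 0.782^(-0.02020) = 1.004980
δ_res = (-36.4 + 1000) × 1.004980 − 1000 = 968.398 − 1000 = -31.60 per mil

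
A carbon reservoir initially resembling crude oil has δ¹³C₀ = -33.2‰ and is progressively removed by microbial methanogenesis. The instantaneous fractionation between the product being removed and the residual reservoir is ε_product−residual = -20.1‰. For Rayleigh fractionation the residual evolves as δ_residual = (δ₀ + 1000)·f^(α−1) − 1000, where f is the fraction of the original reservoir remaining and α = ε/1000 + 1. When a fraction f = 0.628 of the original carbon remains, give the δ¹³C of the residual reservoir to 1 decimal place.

Rayleigh residual: δ_res = (δ₀ + 1000)·f^(α−1) − 1000
α = ε/1000 + 1 = 0.97990, so α − 1 = -0.02010
f^(α−1) = 0.628^(-0.02010) = 1.009395
δ_res = (-33.2 + 1000) × 1.009395 − 1000 = 975.883 − 1000 = -24.12‰

-24.1‰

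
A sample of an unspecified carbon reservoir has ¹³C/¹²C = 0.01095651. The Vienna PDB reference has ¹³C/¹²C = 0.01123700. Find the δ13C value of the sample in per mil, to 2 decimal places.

-24.96 per mil

δ13C = (R_sample / R_standard − 1) × 1000
R_sample / R_standard = 0.01095651 / 0.01123700 = 0.975039
δ13C = (0.975039 − 1) × 1000 = -24.961 per mil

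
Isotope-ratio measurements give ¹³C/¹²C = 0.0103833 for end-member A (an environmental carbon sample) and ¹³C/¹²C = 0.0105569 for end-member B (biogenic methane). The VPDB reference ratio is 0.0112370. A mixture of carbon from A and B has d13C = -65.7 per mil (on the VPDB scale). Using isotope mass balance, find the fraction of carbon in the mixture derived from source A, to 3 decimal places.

δ_A = (0.0103833/0.0112370 − 1)×1000 = (0.924028 − 1)×1000 = -75.972 per mil
δ_B = (0.0105569/0.0112370 − 1)×1000 = (0.939477 − 1)×1000 = -60.523 per mil
f_A = (δ_mix − δ_B)/(δ_A − δ_B) = (-65.7 − (-60.523))/(-75.972 − (-60.523))
f_A = -5.177 / -15.449 = 0.3351

0.335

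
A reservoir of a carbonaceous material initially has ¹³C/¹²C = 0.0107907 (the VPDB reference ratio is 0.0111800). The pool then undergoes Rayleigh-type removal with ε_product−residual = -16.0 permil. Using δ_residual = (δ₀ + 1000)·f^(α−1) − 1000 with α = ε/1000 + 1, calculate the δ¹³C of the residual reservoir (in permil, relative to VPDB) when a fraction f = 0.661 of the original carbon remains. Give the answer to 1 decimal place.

δ₀ = (0.0107907/0.0111800 − 1)×1000 = (0.965179 − 1)×1000 = -34.821 permil
α − 1 = ε/1000 = -0.0160
f^(α−1) = 0.661^(-0.0160) = 1.006646
δ_res = (-34.821 + 1000) × 1.006646 − 1000 = 971.593 − 1000 = -28.41 permil

-28.4 permil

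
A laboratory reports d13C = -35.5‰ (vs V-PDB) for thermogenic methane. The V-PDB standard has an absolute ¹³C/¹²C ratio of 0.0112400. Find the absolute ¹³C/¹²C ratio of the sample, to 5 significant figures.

0.010841

R_sample = R_standard × (d13C/1000 + 1)
R_sample = 0.0112400 × (-35.5/1000 + 1) = 0.0112400 × 0.964500
R_sample = 0.0108410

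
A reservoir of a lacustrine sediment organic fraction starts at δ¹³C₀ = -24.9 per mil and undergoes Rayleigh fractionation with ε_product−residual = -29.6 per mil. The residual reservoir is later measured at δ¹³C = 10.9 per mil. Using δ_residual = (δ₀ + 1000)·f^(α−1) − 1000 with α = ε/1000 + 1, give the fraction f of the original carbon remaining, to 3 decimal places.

α − 1 = ε/1000 = -0.0296
(δ_res + 1000)/(δ₀ + 1000) = (10.9 + 1000)/(-24.9 + 1000) = 1010.9/975.1 = 1.036714
f = 1.036714^(1/-0.0296) = exp(ln(1.036714)/-0.0296) = exp(0.03606/-0.0296)
f = exp(-1.2181) = 0.2958

0.296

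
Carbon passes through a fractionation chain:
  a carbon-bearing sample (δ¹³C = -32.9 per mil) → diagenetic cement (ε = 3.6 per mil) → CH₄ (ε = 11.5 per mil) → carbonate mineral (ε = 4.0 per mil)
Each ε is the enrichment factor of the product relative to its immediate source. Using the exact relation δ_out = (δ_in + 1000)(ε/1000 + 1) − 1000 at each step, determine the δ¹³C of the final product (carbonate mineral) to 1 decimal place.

-14.3 per mil

step 1: δ = (-32.90 + 1000)·(3.6/1000 + 1) − 1000 = -29.42 per mil
step 2: δ = (-29.42 + 1000)·(11.5/1000 + 1) − 1000 = -18.26 per mil
step 3: δ = (-18.26 + 1000)·(4.0/1000 + 1) − 1000 = -14.33 per mil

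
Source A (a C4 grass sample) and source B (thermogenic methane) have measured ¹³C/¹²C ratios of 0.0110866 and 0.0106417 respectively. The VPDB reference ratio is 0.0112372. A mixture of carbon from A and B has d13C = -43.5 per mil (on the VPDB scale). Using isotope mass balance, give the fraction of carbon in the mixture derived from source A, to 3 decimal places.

δ_A = (0.0110866/0.0112372 − 1)×1000 = (0.986598 − 1)×1000 = -13.402 per mil
δ_B = (0.0106417/0.0112372 − 1)×1000 = (0.947006 − 1)×1000 = -52.994 per mil
f_A = (δ_mix − δ_B)/(δ_A − δ_B) = (-43.5 − (-52.994))/(-13.402 − (-52.994))
f_A = 9.494 / 39.592 = 0.2398

0.240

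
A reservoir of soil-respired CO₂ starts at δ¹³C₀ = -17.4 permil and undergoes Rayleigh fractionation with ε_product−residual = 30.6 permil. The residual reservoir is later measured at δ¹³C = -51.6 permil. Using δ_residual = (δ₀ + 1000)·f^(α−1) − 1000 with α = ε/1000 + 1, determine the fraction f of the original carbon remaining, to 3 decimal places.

0.314

α − 1 = ε/1000 = 0.0306
(δ_res + 1000)/(δ₀ + 1000) = (-51.6 + 1000)/(-17.4 + 1000) = 948.4/982.6 = 0.965194
f = 0.965194^(1/0.0306) = exp(ln(0.965194)/0.0306) = exp(-0.03543/0.0306)
f = exp(-1.1577) = 0.3142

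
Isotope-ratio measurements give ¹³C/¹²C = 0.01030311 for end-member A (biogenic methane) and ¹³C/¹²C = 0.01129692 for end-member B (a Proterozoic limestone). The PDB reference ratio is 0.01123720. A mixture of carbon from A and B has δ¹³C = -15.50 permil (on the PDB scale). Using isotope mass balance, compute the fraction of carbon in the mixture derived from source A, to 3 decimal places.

0.235

δ_A = (0.01030311/0.01123720 − 1)×1000 = (0.916875 − 1)×1000 = -83.125 permil
δ_B = (0.01129692/0.01123720 − 1)×1000 = (1.005314 − 1)×1000 = 5.314 permil
f_A = (δ_mix − δ_B)/(δ_A − δ_B) = (-15.50 − (5.314))/(-83.125 − (5.314))
f_A = -20.814 / -88.439 = 0.2354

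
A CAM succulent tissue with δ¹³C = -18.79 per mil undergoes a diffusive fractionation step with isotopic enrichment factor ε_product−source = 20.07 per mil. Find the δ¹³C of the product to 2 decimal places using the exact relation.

0.90 per mil

Exactly, δ_product = (δ_source + 1000)·(ε/1000 + 1) − 1000.
δ_product = (-18.79 + 1000) × (20.07/1000 + 1) − 1000
δ_product = 0.903 per mil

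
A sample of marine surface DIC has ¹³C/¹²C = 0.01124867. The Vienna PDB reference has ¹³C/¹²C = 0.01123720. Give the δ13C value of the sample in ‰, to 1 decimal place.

1.0‰

δ13C = (R_sample / R_standard − 1) × 1000
R_sample / R_standard = 0.01124867 / 0.01123720 = 1.001021
δ13C = (1.001021 − 1) × 1000 = 1.02‰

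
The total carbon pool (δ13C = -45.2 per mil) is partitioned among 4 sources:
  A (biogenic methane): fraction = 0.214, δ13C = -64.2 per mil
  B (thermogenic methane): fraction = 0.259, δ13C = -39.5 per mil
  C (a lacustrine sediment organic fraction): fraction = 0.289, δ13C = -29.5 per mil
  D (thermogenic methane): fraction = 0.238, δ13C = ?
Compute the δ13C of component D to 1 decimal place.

Isotope mass balance: δ_bulk = Σ fᵢ·δᵢ.
-45.2 = 0.214×(-64.2) + 0.259×(-39.5) + 0.289×(-29.5) + 0.238×δ_D
0.238·δ_D = -45.2 − (-32.495) = -12.705
δ_D = -12.705 / 0.238 = -53.38 per mil

-53.4 per mil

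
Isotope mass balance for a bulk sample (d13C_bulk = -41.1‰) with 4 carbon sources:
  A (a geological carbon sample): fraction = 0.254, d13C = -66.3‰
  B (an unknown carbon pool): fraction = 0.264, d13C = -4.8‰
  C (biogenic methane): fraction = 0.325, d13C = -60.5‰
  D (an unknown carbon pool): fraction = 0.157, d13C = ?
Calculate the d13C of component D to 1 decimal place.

-21.2‰

Isotope mass balance: δ_bulk = Σ fᵢ·δᵢ.
-41.1 = 0.254×(-66.3) + 0.264×(-4.8) + 0.325×(-60.5) + 0.157×δ_D
0.157·δ_D = -41.1 − (-37.770) = -3.330
δ_D = -3.330 / 0.157 = -21.21‰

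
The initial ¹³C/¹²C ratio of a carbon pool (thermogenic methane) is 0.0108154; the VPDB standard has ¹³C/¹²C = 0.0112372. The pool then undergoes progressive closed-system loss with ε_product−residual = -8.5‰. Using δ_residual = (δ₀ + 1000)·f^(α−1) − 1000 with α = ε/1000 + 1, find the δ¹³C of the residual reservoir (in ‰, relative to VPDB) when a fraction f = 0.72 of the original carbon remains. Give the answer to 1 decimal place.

-34.8‰

δ₀ = (0.0108154/0.0112372 − 1)×1000 = (0.962464 − 1)×1000 = -37.536‰
α − 1 = ε/1000 = -0.0085
f^(α−1) = 0.72^(-0.0085) = 1.002796
δ_res = (-37.536 + 1000) × 1.002796 − 1000 = 965.155 − 1000 = -34.84‰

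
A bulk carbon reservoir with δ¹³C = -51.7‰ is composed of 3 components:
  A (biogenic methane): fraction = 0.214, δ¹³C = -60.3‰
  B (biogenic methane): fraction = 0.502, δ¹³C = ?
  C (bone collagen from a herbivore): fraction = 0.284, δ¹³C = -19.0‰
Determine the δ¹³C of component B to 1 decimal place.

Isotope mass balance: δ_bulk = Σ fᵢ·δᵢ.
-51.7 = 0.214×(-60.3) + 0.502×δ_B + 0.284×(-19.0)
0.502·δ_B = -51.7 − (-18.300) = -33.400
δ_B = -33.400 / 0.502 = -66.53‰

-66.5‰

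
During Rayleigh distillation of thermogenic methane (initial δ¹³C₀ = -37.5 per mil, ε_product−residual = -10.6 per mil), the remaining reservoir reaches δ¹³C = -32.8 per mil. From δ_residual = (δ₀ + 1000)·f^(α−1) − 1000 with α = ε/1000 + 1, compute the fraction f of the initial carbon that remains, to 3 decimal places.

α − 1 = ε/1000 = -0.0106
(δ_res + 1000)/(δ₀ + 1000) = (-32.8 + 1000)/(-37.5 + 1000) = 967.2/962.5 = 1.004883
f = 1.004883^(1/-0.0106) = exp(ln(1.004883)/-0.0106) = exp(0.00487/-0.0106)
f = exp(-0.4596) = 0.6316

0.632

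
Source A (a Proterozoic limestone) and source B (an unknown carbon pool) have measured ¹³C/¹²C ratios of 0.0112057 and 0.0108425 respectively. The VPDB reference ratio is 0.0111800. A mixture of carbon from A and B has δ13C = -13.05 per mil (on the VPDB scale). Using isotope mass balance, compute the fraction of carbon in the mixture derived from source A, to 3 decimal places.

0.528

δ_A = (0.0112057/0.0111800 − 1)×1000 = (1.002299 − 1)×1000 = 2.299 per mil
δ_B = (0.0108425/0.0111800 − 1)×1000 = (0.969812 − 1)×1000 = -30.188 per mil
f_A = (δ_mix − δ_B)/(δ_A − δ_B) = (-13.05 − (-30.188))/(2.299 − (-30.188))
f_A = 17.138 / 32.487 = 0.5275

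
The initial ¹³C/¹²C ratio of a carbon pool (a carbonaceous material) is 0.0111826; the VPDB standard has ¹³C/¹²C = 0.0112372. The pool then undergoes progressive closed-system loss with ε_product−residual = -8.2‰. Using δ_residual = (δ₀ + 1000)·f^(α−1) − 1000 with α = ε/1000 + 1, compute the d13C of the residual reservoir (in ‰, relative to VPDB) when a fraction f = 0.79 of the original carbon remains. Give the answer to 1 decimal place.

δ₀ = (0.0111826/0.0112372 − 1)×1000 = (0.995141 − 1)×1000 = -4.859‰
α − 1 = ε/1000 = -0.0082
f^(α−1) = 0.79^(-0.0082) = 1.001935
δ_res = (-4.859 + 1000) × 1.001935 − 1000 = 997.067 − 1000 = -2.93‰

-2.9‰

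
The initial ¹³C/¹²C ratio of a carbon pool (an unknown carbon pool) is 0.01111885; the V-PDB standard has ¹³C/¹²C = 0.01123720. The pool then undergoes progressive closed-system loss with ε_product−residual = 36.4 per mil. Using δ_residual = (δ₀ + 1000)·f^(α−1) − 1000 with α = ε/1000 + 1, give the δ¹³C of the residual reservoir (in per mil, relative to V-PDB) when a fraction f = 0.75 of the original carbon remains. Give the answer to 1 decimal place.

-20.8 per mil

δ₀ = (0.01111885/0.01123720 − 1)×1000 = (0.989468 − 1)×1000 = -10.532 per mil
α − 1 = ε/1000 = 0.0364
f^(α−1) = 0.75^(0.0364) = 0.989583
δ_res = (-10.532 + 1000) × 0.989583 − 1000 = 979.161 − 1000 = -20.84 per mil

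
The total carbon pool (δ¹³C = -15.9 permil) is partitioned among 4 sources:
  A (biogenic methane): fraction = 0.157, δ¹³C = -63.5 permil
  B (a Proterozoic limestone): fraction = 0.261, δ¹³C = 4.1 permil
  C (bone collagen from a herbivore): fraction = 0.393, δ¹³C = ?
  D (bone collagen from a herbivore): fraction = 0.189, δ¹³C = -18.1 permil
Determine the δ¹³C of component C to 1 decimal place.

-9.1 permil

Isotope mass balance: δ_bulk = Σ fᵢ·δᵢ.
-15.9 = 0.157×(-63.5) + 0.261×(4.1) + 0.393×δ_C + 0.189×(-18.1)
0.393·δ_C = -15.9 − (-12.320) = -3.580
δ_C = -3.580 / 0.393 = -9.11 permil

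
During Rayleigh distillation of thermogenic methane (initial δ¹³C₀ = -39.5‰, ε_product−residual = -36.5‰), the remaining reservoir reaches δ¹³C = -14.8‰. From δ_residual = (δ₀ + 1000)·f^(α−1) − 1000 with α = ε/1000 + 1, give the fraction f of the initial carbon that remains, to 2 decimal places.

α − 1 = ε/1000 = -0.0365
(δ_res + 1000)/(δ₀ + 1000) = (-14.8 + 1000)/(-39.5 + 1000) = 985.2/960.5 = 1.025716
f = 1.025716^(1/-0.0365) = exp(ln(1.025716)/-0.0365) = exp(0.02539/-0.0365)
f = exp(-0.6956) = 0.4988

0.50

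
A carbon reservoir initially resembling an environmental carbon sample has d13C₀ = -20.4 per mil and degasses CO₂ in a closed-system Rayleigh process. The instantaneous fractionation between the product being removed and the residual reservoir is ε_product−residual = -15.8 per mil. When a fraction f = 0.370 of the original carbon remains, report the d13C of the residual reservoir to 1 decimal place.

Rayleigh residual: δ_res = (δ₀ + 1000)·f^(α−1) − 1000
α = ε/1000 + 1 = 0.98420, so α − 1 = -0.01580
f^(α−1) = 0.370^(-0.01580) = 1.015833
δ_res = (-20.4 + 1000) × 1.015833 − 1000 = 995.110 − 1000 = -4.89 per mil

-4.9 per mil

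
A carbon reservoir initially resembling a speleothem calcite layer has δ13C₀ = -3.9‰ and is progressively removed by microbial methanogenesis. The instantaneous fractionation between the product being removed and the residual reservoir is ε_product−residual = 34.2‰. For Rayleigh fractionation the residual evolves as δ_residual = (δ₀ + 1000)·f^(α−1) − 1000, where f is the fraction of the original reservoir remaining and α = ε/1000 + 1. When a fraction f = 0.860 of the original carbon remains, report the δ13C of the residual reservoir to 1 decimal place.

-9.0‰

Rayleigh residual: δ_res = (δ₀ + 1000)·f^(α−1) − 1000
α = ε/1000 + 1 = 1.03420, so α − 1 = 0.03420
f^(α−1) = 0.860^(0.03420) = 0.994855
δ_res = (-3.9 + 1000) × 0.994855 − 1000 = 990.975 − 1000 = -9.02‰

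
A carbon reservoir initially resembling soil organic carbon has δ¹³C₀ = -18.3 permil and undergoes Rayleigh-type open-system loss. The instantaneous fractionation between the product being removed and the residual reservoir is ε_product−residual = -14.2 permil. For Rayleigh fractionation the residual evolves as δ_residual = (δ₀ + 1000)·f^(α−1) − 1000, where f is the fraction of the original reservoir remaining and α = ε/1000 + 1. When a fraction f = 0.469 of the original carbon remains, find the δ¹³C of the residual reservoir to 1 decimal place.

-7.7 permil

Rayleigh residual: δ_res = (δ₀ + 1000)·f^(α−1) − 1000
α = ε/1000 + 1 = 0.98580, so α − 1 = -0.01420
f^(α−1) = 0.469^(-0.01420) = 1.010810
δ_res = (-18.3 + 1000) × 1.010810 − 1000 = 992.312 − 1000 = -7.69 permil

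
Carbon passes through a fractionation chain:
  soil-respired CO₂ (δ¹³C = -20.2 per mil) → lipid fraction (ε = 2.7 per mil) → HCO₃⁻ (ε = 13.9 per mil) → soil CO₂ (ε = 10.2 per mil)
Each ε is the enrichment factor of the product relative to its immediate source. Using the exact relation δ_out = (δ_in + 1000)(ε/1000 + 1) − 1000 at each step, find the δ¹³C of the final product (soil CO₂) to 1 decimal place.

step 1: δ = (-20.20 + 1000)·(2.7/1000 + 1) − 1000 = -17.55 per mil
step 2: δ = (-17.55 + 1000)·(13.9/1000 + 1) − 1000 = -3.90 per mil
step 3: δ = (-3.90 + 1000)·(10.2/1000 + 1) − 1000 = 6.26 per mil

6.3 per mil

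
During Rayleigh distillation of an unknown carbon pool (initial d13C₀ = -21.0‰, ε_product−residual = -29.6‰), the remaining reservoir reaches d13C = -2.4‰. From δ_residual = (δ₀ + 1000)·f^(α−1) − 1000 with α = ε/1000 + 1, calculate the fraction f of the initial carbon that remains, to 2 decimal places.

α − 1 = ε/1000 = -0.0296
(δ_res + 1000)/(δ₀ + 1000) = (-2.4 + 1000)/(-21.0 + 1000) = 997.6/979.0 = 1.018999
f = 1.018999^(1/-0.0296) = exp(ln(1.018999)/-0.0296) = exp(0.01882/-0.0296)
f = exp(-0.6358) = 0.5295

0.53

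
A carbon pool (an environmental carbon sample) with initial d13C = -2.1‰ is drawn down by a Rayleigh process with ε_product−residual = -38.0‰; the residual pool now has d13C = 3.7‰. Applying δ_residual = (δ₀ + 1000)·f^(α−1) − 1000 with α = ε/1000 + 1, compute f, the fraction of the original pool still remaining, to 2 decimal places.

α − 1 = ε/1000 = -0.0380
(δ_res + 1000)/(δ₀ + 1000) = (3.7 + 1000)/(-2.1 + 1000) = 1003.7/997.9 = 1.005812
f = 1.005812^(1/-0.0380) = exp(ln(1.005812)/-0.0380) = exp(0.00580/-0.0380)
f = exp(-0.1525) = 0.8586

0.86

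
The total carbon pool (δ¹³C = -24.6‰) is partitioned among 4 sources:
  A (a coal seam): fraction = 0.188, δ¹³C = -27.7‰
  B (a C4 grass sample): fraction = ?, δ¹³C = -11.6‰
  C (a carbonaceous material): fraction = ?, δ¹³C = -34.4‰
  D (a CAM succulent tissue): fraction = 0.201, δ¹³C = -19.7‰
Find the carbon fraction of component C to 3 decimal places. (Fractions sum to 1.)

0.366

Let f_C and f_B be the unknown fractions; fractions sum to 1 so f_C + f_B = 0.611.
Mass balance: Σ fᵢ·δᵢ = δ_bulk ⇒ f_C·(-34.4) + f_B·(-11.6) = -24.6 − (-9.167) = -15.433
Substitute f_B = 0.611 − f_C:
f_C·(-34.4 − -11.6) = -15.433 − 0.611×(-11.6) = -8.345
f_C = -8.345 / -22.8 = 0.3660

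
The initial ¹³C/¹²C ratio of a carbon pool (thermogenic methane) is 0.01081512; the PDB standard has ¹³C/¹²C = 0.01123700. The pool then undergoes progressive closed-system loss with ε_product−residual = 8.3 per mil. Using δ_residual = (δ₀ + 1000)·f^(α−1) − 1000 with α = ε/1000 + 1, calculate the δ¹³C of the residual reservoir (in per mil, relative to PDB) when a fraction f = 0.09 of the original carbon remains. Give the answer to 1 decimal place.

δ₀ = (0.01081512/0.01123700 − 1)×1000 = (0.962456 − 1)×1000 = -37.544 per mil
α − 1 = ε/1000 = 0.0083
f^(α−1) = 0.09^(0.0083) = 0.980212
δ_res = (-37.544 + 1000) × 0.980212 − 1000 = 943.412 − 1000 = -56.59 per mil

-56.6 per mil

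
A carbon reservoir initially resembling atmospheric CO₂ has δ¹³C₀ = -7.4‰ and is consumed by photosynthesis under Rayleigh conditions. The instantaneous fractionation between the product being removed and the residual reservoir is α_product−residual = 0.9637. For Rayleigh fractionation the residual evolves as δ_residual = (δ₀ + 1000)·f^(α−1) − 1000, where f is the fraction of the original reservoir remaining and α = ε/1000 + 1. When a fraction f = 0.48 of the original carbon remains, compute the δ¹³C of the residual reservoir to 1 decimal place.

19.4‰

Rayleigh residual: δ_res = (δ₀ + 1000)·f^(α−1) − 1000
α − 1 = -0.03630
f^(α−1) = 0.48^(-0.03630) = 1.027001
δ_res = (-7.4 + 1000) × 1.027001 − 1000 = 1019.401 − 1000 = 19.40‰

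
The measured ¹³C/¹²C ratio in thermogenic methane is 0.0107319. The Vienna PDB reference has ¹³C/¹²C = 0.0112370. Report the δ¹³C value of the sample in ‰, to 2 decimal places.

δ¹³C = (R_sample / R_standard − 1) × 1000
R_sample / R_standard = 0.0107319 / 0.0112370 = 0.955050
δ¹³C = (0.955050 − 1) × 1000 = -44.950‰

-44.95‰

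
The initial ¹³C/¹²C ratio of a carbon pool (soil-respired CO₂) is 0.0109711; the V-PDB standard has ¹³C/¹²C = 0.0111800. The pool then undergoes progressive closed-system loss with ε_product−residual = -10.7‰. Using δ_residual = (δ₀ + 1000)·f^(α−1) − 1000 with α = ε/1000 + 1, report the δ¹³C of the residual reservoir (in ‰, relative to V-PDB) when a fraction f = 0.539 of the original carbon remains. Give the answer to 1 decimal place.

-12.2‰

δ₀ = (0.0109711/0.0111800 − 1)×1000 = (0.981315 − 1)×1000 = -18.685‰
α − 1 = ε/1000 = -0.0107
f^(α−1) = 0.539^(-0.0107) = 1.006635
δ_res = (-18.685 + 1000) × 1.006635 − 1000 = 987.826 − 1000 = -12.17‰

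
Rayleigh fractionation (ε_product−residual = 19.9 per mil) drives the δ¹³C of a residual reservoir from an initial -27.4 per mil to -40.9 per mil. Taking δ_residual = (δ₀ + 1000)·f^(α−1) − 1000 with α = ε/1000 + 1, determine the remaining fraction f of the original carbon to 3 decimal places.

0.495

α − 1 = ε/1000 = 0.0199
(δ_res + 1000)/(δ₀ + 1000) = (-40.9 + 1000)/(-27.4 + 1000) = 959.1/972.6 = 0.986120
f = 0.986120^(1/0.0199) = exp(ln(0.986120)/0.0199) = exp(-0.01398/0.0199)
f = exp(-0.7024) = 0.4954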